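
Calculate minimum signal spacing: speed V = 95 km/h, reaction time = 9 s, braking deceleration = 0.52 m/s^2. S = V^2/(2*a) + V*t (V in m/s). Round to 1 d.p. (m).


V = 95 / 3.6 = 26.3889 m/s
Braking distance = 26.3889^2 / (2*0.52) = 669.5899 m
Sighting distance = 26.3889 * 9 = 237.5 m
S = 669.5899 + 237.5 = 907.1 m

907.1


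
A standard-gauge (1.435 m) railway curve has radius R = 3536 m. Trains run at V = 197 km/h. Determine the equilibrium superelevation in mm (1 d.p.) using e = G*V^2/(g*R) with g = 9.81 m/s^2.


Convert speed: V = 197 / 3.6 = 54.7222 m/s
Apply formula: e = 1.435 * 54.7222^2 / (9.81 * 3536)
e = 1.435 * 2994.5216 / 34688.16
e = 0.123879 m = 123.9 mm

123.9


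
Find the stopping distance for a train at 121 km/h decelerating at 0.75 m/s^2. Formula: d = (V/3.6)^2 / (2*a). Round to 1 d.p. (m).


Convert speed: V = 121 / 3.6 = 33.6111 m/s
V^2 = 1129.7068
d = 1129.7068 / (2 * 0.75)
d = 1129.7068 / 1.5
d = 753.1 m

753.1


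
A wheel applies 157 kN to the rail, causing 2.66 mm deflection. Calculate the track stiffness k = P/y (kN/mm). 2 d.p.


Track stiffness k = P / y
k = 157 / 2.66
k = 59.02 kN/mm

59.02


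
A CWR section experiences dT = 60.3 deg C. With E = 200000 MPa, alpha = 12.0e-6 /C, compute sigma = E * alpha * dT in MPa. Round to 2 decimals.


sigma = E * alpha * dT
sigma = 200000 * 12.0e-6 * 60.3
sigma = 2.4 * 60.3
sigma = 144.72 MPa

144.72


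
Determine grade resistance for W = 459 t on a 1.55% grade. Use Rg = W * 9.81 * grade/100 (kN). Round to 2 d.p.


Rg = W * 9.81 * grade / 100
Rg = 459 * 9.81 * 1.55 / 100
Rg = 4502.79 * 0.0155
Rg = 69.79 kN

69.79


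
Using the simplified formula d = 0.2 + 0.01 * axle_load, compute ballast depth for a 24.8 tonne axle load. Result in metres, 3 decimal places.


d = 0.2 + 0.01 * 24.8
d = 0.2 + 0.248
d = 0.448 m

0.448


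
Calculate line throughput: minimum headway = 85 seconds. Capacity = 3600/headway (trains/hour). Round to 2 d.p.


Capacity = 3600 / headway
Capacity = 3600 / 85
Capacity = 42.35 trains/hour

42.35


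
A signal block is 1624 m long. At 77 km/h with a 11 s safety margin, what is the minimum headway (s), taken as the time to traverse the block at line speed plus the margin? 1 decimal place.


V = 77 / 3.6 = 21.3889 m/s
Block traversal time = 1624 / 21.3889 = 75.9273 s
Headway = 75.9273 + 11
Headway = 86.9 s

86.9


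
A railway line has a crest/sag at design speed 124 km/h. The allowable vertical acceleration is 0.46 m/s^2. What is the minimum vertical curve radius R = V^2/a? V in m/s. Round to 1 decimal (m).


Convert speed: V = 124 / 3.6 = 34.4444 m/s
V^2 = 1186.4198 m^2/s^2
R_v = 1186.4198 / 0.46
R_v = 2579.2 m

2579.2


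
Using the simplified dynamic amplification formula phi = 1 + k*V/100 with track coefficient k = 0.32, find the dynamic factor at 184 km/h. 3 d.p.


phi = 1 + k * V / 100
phi = 1 + 0.32 * 184 / 100
phi = 1 + 0.5888
phi = 1.589

1.589


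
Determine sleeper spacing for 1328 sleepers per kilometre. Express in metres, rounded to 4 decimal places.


Spacing = 1000 m / number of sleepers
Spacing = 1000 / 1328
Spacing = 0.7530 m

0.7530


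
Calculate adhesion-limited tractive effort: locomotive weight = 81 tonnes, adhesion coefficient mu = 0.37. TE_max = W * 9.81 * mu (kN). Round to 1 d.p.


TE_max = W * g * mu
TE_max = 81 * 9.81 * 0.37
TE_max = 794.61 * 0.37
TE_max = 294.0 kN

294.0


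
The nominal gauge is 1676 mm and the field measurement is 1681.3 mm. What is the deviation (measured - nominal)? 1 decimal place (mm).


Deviation = measured - nominal
Deviation = 1681.3 - 1676
Deviation = 5.3 mm

5.3


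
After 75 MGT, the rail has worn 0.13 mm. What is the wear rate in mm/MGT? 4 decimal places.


Wear rate = total wear / cumulative tonnage
Rate = 0.13 / 75
Rate = 0.0017 mm/MGT

0.0017


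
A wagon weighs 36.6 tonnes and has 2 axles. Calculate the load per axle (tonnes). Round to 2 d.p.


Load per axle = total weight / number of axles
Load = 36.6 / 2
Load = 18.30 tonnes

18.30


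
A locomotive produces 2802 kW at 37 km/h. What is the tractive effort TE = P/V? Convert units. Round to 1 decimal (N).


Convert: P = 2802 kW = 2802000 W
V = 37 / 3.6 = 10.2778 m/s
TE = 2802000 / 10.2778
TE = 272627.0 N

272627.0


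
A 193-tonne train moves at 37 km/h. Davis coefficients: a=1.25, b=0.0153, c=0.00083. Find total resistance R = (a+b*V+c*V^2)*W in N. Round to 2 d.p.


b*V = 0.0153 * 37 = 0.5661
c*V^2 = 0.00083 * 1369 = 1.13627
R_per_t = 1.25 + 0.5661 + 1.13627 = 2.95237 N/t
R_total = 2.95237 * 193 = 569.81 N

569.81


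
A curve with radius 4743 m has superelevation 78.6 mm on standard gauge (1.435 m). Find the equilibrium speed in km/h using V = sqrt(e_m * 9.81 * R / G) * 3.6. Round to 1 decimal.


Convert cant: e = 78.6 mm = 0.0786 m
V_ms = sqrt(0.0786 * 9.81 * 4743 / 1.435)
V_ms = sqrt(2548.547762) = 50.4831 m/s
V = 50.4831 * 3.6 = 181.7 km/h

181.7


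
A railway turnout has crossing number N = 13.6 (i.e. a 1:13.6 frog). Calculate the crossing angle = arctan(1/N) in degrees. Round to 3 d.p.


1/N = 1/13.6 = 0.073529
angle = arctan(0.073529) = 0.073397 rad
angle = 0.073397 * 180/pi = 4.205 degrees

4.205


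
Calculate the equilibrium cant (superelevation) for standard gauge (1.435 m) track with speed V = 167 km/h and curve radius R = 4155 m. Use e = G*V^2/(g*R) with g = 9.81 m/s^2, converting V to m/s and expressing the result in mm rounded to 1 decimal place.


Convert speed: V = 167 / 3.6 = 46.3889 m/s
Apply formula: e = 1.435 * 46.3889^2 / (9.81 * 4155)
e = 1.435 * 2151.929 / 40760.55
e = 0.07576 m = 75.8 mm

75.8


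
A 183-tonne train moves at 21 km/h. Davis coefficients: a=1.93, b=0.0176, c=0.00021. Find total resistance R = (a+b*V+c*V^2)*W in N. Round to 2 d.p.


b*V = 0.0176 * 21 = 0.3696
c*V^2 = 0.00021 * 441 = 0.09261
R_per_t = 1.93 + 0.3696 + 0.09261 = 2.39221 N/t
R_total = 2.39221 * 183 = 437.77 N

437.77


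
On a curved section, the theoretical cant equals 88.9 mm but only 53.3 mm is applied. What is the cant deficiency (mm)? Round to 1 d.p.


Cant deficiency = equilibrium cant - actual cant
CD = 88.9 - 53.3
CD = 35.6 mm

35.6


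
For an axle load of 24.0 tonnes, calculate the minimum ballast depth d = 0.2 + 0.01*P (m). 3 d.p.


d = 0.2 + 0.01 * 24.0
d = 0.2 + 0.24
d = 0.440 m

0.440


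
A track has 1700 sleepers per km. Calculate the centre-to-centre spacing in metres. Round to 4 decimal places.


Spacing = 1000 m / number of sleepers
Spacing = 1000 / 1700
Spacing = 0.5882 m

0.5882


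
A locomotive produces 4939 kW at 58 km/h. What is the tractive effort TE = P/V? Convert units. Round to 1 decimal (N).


Convert: P = 4939 kW = 4939000 W
V = 58 / 3.6 = 16.1111 m/s
TE = 4939000 / 16.1111
TE = 306558.6 N

306558.6


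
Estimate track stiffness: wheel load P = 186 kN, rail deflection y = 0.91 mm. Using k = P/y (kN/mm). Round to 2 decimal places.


Track stiffness k = P / y
k = 186 / 0.91
k = 204.40 kN/mm

204.40


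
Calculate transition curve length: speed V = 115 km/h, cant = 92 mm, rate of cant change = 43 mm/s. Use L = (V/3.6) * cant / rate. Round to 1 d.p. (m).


Convert speed: V = 115 / 3.6 = 31.9444 m/s
L = 31.9444 * 92 / 43
L = 2938.8889 / 43
L = 68.3 m

68.3


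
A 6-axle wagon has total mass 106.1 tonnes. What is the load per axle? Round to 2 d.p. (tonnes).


Load per axle = total weight / number of axles
Load = 106.1 / 6
Load = 17.68 tonnes

17.68


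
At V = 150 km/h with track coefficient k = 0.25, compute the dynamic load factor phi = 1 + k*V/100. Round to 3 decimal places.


phi = 1 + k * V / 100
phi = 1 + 0.25 * 150 / 100
phi = 1 + 0.375
phi = 1.375

1.375


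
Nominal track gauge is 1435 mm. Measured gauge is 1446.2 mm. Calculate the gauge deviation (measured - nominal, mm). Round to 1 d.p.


Deviation = measured - nominal
Deviation = 1446.2 - 1435
Deviation = 11.2 mm

11.2


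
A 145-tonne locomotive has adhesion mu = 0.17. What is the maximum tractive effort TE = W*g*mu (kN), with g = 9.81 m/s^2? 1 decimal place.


TE_max = W * g * mu
TE_max = 145 * 9.81 * 0.17
TE_max = 1422.45 * 0.17
TE_max = 241.8 kN

241.8


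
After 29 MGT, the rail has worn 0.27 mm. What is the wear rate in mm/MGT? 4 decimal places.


Wear rate = total wear / cumulative tonnage
Rate = 0.27 / 29
Rate = 0.0093 mm/MGT

0.0093


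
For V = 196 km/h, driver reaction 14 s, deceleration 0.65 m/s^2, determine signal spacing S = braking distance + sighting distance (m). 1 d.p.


V = 196 / 3.6 = 54.4444 m/s
Braking distance = 54.4444^2 / (2*0.65) = 2280.1519 m
Sighting distance = 54.4444 * 14 = 762.2222 m
S = 2280.1519 + 762.2222 = 3042.4 m

3042.4


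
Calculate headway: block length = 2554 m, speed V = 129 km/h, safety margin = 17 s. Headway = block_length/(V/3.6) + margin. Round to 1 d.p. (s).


V = 129 / 3.6 = 35.8333 m/s
Block traversal time = 2554 / 35.8333 = 71.2744 s
Headway = 71.2744 + 17
Headway = 88.3 s

88.3


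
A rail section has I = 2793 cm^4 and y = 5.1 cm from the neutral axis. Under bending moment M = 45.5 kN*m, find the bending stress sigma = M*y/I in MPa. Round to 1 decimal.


Convert units:
M = 45.5 kN*m = 45500000 N*mm
y = 5.1 cm = 51 mm
I = 2793 cm^4 = 27930000 mm^4
sigma = 45500000 * 51 / 27930000
sigma = 83.1 MPa

83.1


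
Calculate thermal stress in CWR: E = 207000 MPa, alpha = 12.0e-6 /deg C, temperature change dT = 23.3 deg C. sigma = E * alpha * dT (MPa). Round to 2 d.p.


sigma = E * alpha * dT
sigma = 207000 * 12.0e-6 * 23.3
sigma = 2.484 * 23.3
sigma = 57.88 MPa

57.88


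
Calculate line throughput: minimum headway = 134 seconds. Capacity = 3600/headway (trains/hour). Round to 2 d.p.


Capacity = 3600 / headway
Capacity = 3600 / 134
Capacity = 26.87 trains/hour

26.87


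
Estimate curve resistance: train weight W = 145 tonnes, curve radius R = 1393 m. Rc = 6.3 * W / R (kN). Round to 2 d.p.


Rc = 6.3 * W / R
Rc = 6.3 * 145 / 1393
Rc = 913.5 / 1393
Rc = 0.66 kN

0.66


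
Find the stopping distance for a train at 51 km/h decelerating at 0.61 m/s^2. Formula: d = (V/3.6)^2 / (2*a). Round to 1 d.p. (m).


Convert speed: V = 51 / 3.6 = 14.1667 m/s
V^2 = 200.6944
d = 200.6944 / (2 * 0.61)
d = 200.6944 / 1.22
d = 164.5 m

164.5


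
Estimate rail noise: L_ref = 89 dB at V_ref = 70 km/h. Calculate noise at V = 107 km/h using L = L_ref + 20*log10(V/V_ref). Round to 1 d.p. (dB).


V/V_ref = 107 / 70 = 1.528571
log10(1.528571) = 0.184286
20 * 0.184286 = 3.6857
L = 89 + 3.6857 = 92.7 dB

92.7


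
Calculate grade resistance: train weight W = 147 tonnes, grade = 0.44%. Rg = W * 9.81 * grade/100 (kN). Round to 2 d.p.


Rg = W * 9.81 * grade / 100
Rg = 147 * 9.81 * 0.44 / 100
Rg = 1442.07 * 0.0044
Rg = 6.35 kN

6.35


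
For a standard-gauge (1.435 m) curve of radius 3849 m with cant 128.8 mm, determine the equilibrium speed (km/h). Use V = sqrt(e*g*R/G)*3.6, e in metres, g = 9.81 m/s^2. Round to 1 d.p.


Convert cant: e = 128.8 mm = 0.1288 m
V_ms = sqrt(0.1288 * 9.81 * 3849 / 1.435)
V_ms = sqrt(3389.072663) = 58.2157 m/s
V = 58.2157 * 3.6 = 209.6 km/h

209.6


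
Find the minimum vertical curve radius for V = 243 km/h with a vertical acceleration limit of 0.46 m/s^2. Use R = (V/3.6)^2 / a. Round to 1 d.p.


Convert speed: V = 243 / 3.6 = 67.5 m/s
V^2 = 4556.25 m^2/s^2
R_v = 4556.25 / 0.46
R_v = 9904.9 m

9904.9


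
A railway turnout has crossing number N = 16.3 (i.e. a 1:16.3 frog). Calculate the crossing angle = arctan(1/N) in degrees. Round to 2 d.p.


1/N = 1/16.3 = 0.06135
angle = arctan(0.06135) = 0.061273 rad
angle = 0.061273 * 180/pi = 3.51 degrees

3.51


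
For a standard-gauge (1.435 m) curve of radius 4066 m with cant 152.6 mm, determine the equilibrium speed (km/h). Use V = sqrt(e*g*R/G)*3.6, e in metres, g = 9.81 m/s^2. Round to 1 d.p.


Convert cant: e = 152.6 mm = 0.1526 m
V_ms = sqrt(0.1526 * 9.81 * 4066 / 1.435)
V_ms = sqrt(4241.690868) = 65.1283 m/s
V = 65.1283 * 3.6 = 234.5 km/h

234.5


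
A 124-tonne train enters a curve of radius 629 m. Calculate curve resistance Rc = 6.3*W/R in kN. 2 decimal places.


Rc = 6.3 * W / R
Rc = 6.3 * 124 / 629
Rc = 781.2 / 629
Rc = 1.24 kN

1.24


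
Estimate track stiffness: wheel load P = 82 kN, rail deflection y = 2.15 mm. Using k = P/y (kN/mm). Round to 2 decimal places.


Track stiffness k = P / y
k = 82 / 2.15
k = 38.14 kN/mm

38.14


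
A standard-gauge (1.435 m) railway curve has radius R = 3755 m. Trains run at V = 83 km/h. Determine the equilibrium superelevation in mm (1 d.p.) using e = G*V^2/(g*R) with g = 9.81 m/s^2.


Convert speed: V = 83 / 3.6 = 23.0556 m/s
Apply formula: e = 1.435 * 23.0556^2 / (9.81 * 3755)
e = 1.435 * 531.5586 / 36836.55
e = 0.020707 m = 20.7 mm

20.7


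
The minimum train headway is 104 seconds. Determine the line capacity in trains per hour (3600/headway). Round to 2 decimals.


Capacity = 3600 / headway
Capacity = 3600 / 104
Capacity = 34.62 trains/hour

34.62


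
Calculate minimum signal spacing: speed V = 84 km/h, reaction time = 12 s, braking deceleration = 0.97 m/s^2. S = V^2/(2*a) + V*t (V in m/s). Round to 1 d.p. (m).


V = 84 / 3.6 = 23.3333 m/s
Braking distance = 23.3333^2 / (2*0.97) = 280.6415 m
Sighting distance = 23.3333 * 12 = 280.0 m
S = 280.6415 + 280.0 = 560.6 m

560.6


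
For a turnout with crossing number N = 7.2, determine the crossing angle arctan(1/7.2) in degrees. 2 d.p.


1/N = 1/7.2 = 0.138889
angle = arctan(0.138889) = 0.138006 rad
angle = 0.138006 * 180/pi = 7.91 degrees

7.91


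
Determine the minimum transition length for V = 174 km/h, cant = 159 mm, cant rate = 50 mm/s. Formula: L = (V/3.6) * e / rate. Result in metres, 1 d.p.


Convert speed: V = 174 / 3.6 = 48.3333 m/s
L = 48.3333 * 159 / 50
L = 7685.0 / 50
L = 153.7 m

153.7


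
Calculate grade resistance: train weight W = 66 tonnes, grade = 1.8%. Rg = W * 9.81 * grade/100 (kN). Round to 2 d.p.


Rg = W * 9.81 * grade / 100
Rg = 66 * 9.81 * 1.8 / 100
Rg = 647.46 * 0.018
Rg = 11.65 kN

11.65


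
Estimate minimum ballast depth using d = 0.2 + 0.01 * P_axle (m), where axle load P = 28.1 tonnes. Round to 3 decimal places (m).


d = 0.2 + 0.01 * 28.1
d = 0.2 + 0.281
d = 0.481 m

0.481


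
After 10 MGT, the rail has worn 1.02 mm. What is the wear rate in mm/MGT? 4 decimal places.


Wear rate = total wear / cumulative tonnage
Rate = 1.02 / 10
Rate = 0.1020 mm/MGT

0.1020


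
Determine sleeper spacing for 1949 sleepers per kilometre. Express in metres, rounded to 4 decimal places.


Spacing = 1000 m / number of sleepers
Spacing = 1000 / 1949
Spacing = 0.5131 m

0.5131


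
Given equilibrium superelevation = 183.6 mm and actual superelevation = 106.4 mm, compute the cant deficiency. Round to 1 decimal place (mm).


Cant deficiency = equilibrium cant - actual cant
CD = 183.6 - 106.4
CD = 77.2 mm

77.2


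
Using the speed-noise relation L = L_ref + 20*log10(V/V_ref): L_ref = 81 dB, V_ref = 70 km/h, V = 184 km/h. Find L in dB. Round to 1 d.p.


V/V_ref = 184 / 70 = 2.628571
log10(2.628571) = 0.41972
20 * 0.41972 = 8.3944
L = 81 + 8.3944 = 89.4 dB

89.4


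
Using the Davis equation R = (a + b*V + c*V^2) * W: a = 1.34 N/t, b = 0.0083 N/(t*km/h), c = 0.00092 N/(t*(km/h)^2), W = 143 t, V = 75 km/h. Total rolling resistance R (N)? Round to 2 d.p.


b*V = 0.0083 * 75 = 0.6225
c*V^2 = 0.00092 * 5625 = 5.175
R_per_t = 1.34 + 0.6225 + 5.175 = 7.1375 N/t
R_total = 7.1375 * 143 = 1020.66 N

1020.66


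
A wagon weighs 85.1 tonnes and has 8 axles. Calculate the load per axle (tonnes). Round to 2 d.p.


Load per axle = total weight / number of axles
Load = 85.1 / 8
Load = 10.64 tonnes

10.64


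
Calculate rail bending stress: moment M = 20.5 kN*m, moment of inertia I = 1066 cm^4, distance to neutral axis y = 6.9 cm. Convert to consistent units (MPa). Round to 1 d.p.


Convert units:
M = 20.5 kN*m = 20500000 N*mm
y = 6.9 cm = 69 mm
I = 1066 cm^4 = 10660000 mm^4
sigma = 20500000 * 69 / 10660000
sigma = 132.7 MPa

132.7


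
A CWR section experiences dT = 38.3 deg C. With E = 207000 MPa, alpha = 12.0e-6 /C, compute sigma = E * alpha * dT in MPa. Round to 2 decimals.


sigma = E * alpha * dT
sigma = 207000 * 12.0e-6 * 38.3
sigma = 2.484 * 38.3
sigma = 95.14 MPa

95.14


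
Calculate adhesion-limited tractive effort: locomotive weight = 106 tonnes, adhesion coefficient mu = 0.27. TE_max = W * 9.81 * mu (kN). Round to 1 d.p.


TE_max = W * g * mu
TE_max = 106 * 9.81 * 0.27
TE_max = 1039.86 * 0.27
TE_max = 280.8 kN

280.8


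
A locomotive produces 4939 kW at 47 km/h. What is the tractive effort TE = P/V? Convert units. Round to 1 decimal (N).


Convert: P = 4939 kW = 4939000 W
V = 47 / 3.6 = 13.0556 m/s
TE = 4939000 / 13.0556
TE = 378306.4 N

378306.4


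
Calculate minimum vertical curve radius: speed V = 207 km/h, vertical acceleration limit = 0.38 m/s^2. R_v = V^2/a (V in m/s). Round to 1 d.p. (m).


Convert speed: V = 207 / 3.6 = 57.5 m/s
V^2 = 3306.25 m^2/s^2
R_v = 3306.25 / 0.38
R_v = 8700.7 m

8700.7


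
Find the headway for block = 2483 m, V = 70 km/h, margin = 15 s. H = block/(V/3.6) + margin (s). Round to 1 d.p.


V = 70 / 3.6 = 19.4444 m/s
Block traversal time = 2483 / 19.4444 = 127.6971 s
Headway = 127.6971 + 15
Headway = 142.7 s

142.7


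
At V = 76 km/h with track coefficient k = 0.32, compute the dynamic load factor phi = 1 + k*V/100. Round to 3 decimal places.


phi = 1 + k * V / 100
phi = 1 + 0.32 * 76 / 100
phi = 1 + 0.2432
phi = 1.243

1.243


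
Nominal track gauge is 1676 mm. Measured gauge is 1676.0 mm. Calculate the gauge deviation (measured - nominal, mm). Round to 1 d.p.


Deviation = measured - nominal
Deviation = 1676.0 - 1676
Deviation = 0.0 mm

0.0


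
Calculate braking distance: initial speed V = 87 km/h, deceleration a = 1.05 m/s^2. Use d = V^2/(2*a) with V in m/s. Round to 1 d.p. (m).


Convert speed: V = 87 / 3.6 = 24.1667 m/s
V^2 = 584.0278
d = 584.0278 / (2 * 1.05)
d = 584.0278 / 2.1
d = 278.1 m

278.1


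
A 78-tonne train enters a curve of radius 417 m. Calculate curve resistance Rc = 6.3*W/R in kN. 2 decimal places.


Rc = 6.3 * W / R
Rc = 6.3 * 78 / 417
Rc = 491.4 / 417
Rc = 1.18 kN

1.18


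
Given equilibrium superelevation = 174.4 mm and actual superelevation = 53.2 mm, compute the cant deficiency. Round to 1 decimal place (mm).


Cant deficiency = equilibrium cant - actual cant
CD = 174.4 - 53.2
CD = 121.2 mm

121.2


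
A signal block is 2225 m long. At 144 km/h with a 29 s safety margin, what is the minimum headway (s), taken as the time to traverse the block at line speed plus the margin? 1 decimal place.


V = 144 / 3.6 = 40.0 m/s
Block traversal time = 2225 / 40.0 = 55.625 s
Headway = 55.625 + 29
Headway = 84.6 s

84.6


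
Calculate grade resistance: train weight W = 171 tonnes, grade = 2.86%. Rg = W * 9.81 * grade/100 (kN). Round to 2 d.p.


Rg = W * 9.81 * grade / 100
Rg = 171 * 9.81 * 2.86 / 100
Rg = 1677.51 * 0.0286
Rg = 47.98 kN

47.98


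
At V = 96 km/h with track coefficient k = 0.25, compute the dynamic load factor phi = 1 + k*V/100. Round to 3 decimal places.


phi = 1 + k * V / 100
phi = 1 + 0.25 * 96 / 100
phi = 1 + 0.24
phi = 1.240

1.240


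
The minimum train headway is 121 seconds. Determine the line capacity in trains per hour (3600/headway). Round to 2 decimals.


Capacity = 3600 / headway
Capacity = 3600 / 121
Capacity = 29.75 trains/hour

29.75


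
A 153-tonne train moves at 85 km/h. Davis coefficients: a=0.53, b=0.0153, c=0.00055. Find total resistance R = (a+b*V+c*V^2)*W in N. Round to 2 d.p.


b*V = 0.0153 * 85 = 1.3005
c*V^2 = 0.00055 * 7225 = 3.97375
R_per_t = 0.53 + 1.3005 + 3.97375 = 5.80425 N/t
R_total = 5.80425 * 153 = 888.05 N

888.05


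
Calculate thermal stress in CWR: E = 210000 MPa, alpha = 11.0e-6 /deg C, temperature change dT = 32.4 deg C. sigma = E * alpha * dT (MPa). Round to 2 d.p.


sigma = E * alpha * dT
sigma = 210000 * 11.0e-6 * 32.4
sigma = 2.31 * 32.4
sigma = 74.84 MPa

74.84


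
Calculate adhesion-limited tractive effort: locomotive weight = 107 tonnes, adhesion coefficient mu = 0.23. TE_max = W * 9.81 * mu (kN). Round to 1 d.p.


TE_max = W * g * mu
TE_max = 107 * 9.81 * 0.23
TE_max = 1049.67 * 0.23
TE_max = 241.4 kN

241.4


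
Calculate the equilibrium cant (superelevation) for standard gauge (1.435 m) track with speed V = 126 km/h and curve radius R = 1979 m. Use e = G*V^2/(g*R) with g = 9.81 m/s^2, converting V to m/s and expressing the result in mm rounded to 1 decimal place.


Convert speed: V = 126 / 3.6 = 35.0 m/s
Apply formula: e = 1.435 * 35.0^2 / (9.81 * 1979)
e = 1.435 * 1225.0 / 19413.99
e = 0.090547 m = 90.5 mm

90.5


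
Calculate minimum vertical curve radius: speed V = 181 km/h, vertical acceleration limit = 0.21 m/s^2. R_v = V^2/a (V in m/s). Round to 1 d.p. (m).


Convert speed: V = 181 / 3.6 = 50.2778 m/s
V^2 = 2527.8549 m^2/s^2
R_v = 2527.8549 / 0.21
R_v = 12037.4 m

12037.4


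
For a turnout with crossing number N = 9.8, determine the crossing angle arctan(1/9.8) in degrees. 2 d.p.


1/N = 1/9.8 = 0.102041
angle = arctan(0.102041) = 0.101689 rad
angle = 0.101689 * 180/pi = 5.83 degrees

5.83


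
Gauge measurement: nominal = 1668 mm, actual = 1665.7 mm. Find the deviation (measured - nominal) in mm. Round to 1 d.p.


Deviation = measured - nominal
Deviation = 1665.7 - 1668
Deviation = -2.3 mm

-2.3


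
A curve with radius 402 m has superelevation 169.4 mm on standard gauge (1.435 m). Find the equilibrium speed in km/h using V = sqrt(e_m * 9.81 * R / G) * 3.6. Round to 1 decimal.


Convert cant: e = 169.4 mm = 0.1694 m
V_ms = sqrt(0.1694 * 9.81 * 402 / 1.435)
V_ms = sqrt(465.539532) = 21.5764 m/s
V = 21.5764 * 3.6 = 77.7 km/h

77.7


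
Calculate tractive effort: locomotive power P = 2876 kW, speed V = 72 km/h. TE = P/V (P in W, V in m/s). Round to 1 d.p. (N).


Convert: P = 2876 kW = 2876000 W
V = 72 / 3.6 = 20.0 m/s
TE = 2876000 / 20.0
TE = 143800.0 N

143800.0


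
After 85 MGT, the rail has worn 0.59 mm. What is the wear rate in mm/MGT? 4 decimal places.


Wear rate = total wear / cumulative tonnage
Rate = 0.59 / 85
Rate = 0.0069 mm/MGT

0.0069


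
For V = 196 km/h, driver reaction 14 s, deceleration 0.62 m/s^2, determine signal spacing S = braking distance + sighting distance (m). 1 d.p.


V = 196 / 3.6 = 54.4444 m/s
Braking distance = 54.4444^2 / (2*0.62) = 2390.4819 m
Sighting distance = 54.4444 * 14 = 762.2222 m
S = 2390.4819 + 762.2222 = 3152.7 m

3152.7


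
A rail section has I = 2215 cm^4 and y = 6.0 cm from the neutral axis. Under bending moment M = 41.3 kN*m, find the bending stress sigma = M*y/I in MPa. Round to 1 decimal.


Convert units:
M = 41.3 kN*m = 41300000 N*mm
y = 6.0 cm = 60 mm
I = 2215 cm^4 = 22150000 mm^4
sigma = 41300000 * 60 / 22150000
sigma = 111.9 MPa

111.9


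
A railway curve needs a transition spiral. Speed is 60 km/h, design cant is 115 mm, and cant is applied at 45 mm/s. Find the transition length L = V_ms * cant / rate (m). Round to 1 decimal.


Convert speed: V = 60 / 3.6 = 16.6667 m/s
L = 16.6667 * 115 / 45
L = 1916.6667 / 45
L = 42.6 m

42.6


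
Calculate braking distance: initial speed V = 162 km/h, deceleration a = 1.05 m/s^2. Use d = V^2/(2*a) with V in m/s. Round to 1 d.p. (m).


Convert speed: V = 162 / 3.6 = 45.0 m/s
V^2 = 2025.0
d = 2025.0 / (2 * 1.05)
d = 2025.0 / 2.1
d = 964.3 m

964.3


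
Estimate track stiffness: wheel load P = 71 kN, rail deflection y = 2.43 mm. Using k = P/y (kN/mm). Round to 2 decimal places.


Track stiffness k = P / y
k = 71 / 2.43
k = 29.22 kN/mm

29.22


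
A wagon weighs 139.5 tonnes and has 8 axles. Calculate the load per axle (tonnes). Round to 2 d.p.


Load per axle = total weight / number of axles
Load = 139.5 / 8
Load = 17.44 tonnes

17.44


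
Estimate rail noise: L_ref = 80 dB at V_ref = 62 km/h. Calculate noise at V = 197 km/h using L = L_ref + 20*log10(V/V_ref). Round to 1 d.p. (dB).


V/V_ref = 197 / 62 = 3.177419
log10(3.177419) = 0.502075
20 * 0.502075 = 10.0415
L = 80 + 10.0415 = 90.0 dB

90.0


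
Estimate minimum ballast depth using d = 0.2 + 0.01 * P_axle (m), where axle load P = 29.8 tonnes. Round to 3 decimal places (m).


d = 0.2 + 0.01 * 29.8
d = 0.2 + 0.298
d = 0.498 m

0.498


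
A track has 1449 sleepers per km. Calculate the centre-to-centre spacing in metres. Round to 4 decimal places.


Spacing = 1000 m / number of sleepers
Spacing = 1000 / 1449
Spacing = 0.6901 m

0.6901


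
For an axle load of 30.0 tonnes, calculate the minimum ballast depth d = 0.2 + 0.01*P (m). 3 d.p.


d = 0.2 + 0.01 * 30.0
d = 0.2 + 0.3
d = 0.500 m

0.500


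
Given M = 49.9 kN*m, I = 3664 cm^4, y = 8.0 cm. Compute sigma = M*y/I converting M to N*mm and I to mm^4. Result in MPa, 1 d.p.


Convert units:
M = 49.9 kN*m = 49900000 N*mm
y = 8.0 cm = 80 mm
I = 3664 cm^4 = 36640000 mm^4
sigma = 49900000 * 80 / 36640000
sigma = 109.0 MPa

109.0


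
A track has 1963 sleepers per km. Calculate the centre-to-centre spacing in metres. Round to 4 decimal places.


Spacing = 1000 m / number of sleepers
Spacing = 1000 / 1963
Spacing = 0.5094 m

0.5094


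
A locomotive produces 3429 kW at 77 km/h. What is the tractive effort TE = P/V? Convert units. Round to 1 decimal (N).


Convert: P = 3429 kW = 3429000 W
V = 77 / 3.6 = 21.3889 m/s
TE = 3429000 / 21.3889
TE = 160316.9 N

160316.9


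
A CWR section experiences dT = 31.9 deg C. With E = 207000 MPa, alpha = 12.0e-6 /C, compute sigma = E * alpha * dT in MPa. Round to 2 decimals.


sigma = E * alpha * dT
sigma = 207000 * 12.0e-6 * 31.9
sigma = 2.484 * 31.9
sigma = 79.24 MPa

79.24


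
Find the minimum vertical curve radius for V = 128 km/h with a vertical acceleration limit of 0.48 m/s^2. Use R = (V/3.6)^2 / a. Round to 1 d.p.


Convert speed: V = 128 / 3.6 = 35.5556 m/s
V^2 = 1264.1975 m^2/s^2
R_v = 1264.1975 / 0.48
R_v = 2633.7 m

2633.7


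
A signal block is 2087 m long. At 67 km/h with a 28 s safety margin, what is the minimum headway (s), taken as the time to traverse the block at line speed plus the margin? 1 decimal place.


V = 67 / 3.6 = 18.6111 m/s
Block traversal time = 2087 / 18.6111 = 112.1373 s
Headway = 112.1373 + 28
Headway = 140.1 s

140.1


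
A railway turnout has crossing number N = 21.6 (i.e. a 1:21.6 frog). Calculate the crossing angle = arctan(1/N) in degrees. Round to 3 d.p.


1/N = 1/21.6 = 0.046296
angle = arctan(0.046296) = 0.046263 rad
angle = 0.046263 * 180/pi = 2.651 degrees

2.651


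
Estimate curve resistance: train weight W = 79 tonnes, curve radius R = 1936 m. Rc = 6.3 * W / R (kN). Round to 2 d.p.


Rc = 6.3 * W / R
Rc = 6.3 * 79 / 1936
Rc = 497.7 / 1936
Rc = 0.26 kN

0.26


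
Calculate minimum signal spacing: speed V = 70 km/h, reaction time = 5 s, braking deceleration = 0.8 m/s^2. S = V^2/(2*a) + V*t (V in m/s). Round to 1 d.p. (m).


V = 70 / 3.6 = 19.4444 m/s
Braking distance = 19.4444^2 / (2*0.8) = 236.304 m
Sighting distance = 19.4444 * 5 = 97.2222 m
S = 236.304 + 97.2222 = 333.5 m

333.5


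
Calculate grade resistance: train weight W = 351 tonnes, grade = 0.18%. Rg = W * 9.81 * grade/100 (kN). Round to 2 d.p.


Rg = W * 9.81 * grade / 100
Rg = 351 * 9.81 * 0.18 / 100
Rg = 3443.31 * 0.0018
Rg = 6.20 kN

6.20


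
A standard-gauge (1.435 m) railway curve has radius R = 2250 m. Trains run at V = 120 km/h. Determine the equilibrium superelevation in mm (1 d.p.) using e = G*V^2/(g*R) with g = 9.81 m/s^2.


Convert speed: V = 120 / 3.6 = 33.3333 m/s
Apply formula: e = 1.435 * 33.3333^2 / (9.81 * 2250)
e = 1.435 * 1111.1111 / 22072.5
e = 0.072237 m = 72.2 mm

72.2


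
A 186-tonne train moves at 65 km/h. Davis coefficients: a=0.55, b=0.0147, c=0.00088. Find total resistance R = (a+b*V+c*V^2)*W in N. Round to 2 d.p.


b*V = 0.0147 * 65 = 0.9555
c*V^2 = 0.00088 * 4225 = 3.718
R_per_t = 0.55 + 0.9555 + 3.718 = 5.2235 N/t
R_total = 5.2235 * 186 = 971.57 N

971.57


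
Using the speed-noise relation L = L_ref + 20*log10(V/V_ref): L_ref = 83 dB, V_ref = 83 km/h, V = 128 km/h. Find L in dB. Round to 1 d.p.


V/V_ref = 128 / 83 = 1.542169
log10(1.542169) = 0.188132
20 * 0.188132 = 3.7626
L = 83 + 3.7626 = 86.8 dB

86.8


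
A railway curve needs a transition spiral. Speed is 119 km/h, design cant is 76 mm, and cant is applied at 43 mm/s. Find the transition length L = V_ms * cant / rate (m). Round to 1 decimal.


Convert speed: V = 119 / 3.6 = 33.0556 m/s
L = 33.0556 * 76 / 43
L = 2512.2222 / 43
L = 58.4 m

58.4


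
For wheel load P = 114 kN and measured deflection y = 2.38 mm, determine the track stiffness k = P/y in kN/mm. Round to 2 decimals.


Track stiffness k = P / y
k = 114 / 2.38
k = 47.90 kN/mm

47.90


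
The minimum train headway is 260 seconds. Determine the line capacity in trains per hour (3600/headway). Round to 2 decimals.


Capacity = 3600 / headway
Capacity = 3600 / 260
Capacity = 13.85 trains/hour

13.85


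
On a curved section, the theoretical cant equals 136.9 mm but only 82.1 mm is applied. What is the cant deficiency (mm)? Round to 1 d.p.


Cant deficiency = equilibrium cant - actual cant
CD = 136.9 - 82.1
CD = 54.8 mm

54.8


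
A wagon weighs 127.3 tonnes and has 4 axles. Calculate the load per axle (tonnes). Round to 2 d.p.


Load per axle = total weight / number of axles
Load = 127.3 / 4
Load = 31.83 tonnes

31.83


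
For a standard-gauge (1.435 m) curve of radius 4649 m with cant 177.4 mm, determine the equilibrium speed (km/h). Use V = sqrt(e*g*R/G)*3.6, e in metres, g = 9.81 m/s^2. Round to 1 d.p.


Convert cant: e = 177.4 mm = 0.1774 m
V_ms = sqrt(0.1774 * 9.81 * 4649 / 1.435)
V_ms = sqrt(5638.067461) = 75.0871 m/s
V = 75.0871 * 3.6 = 270.3 km/h

270.3


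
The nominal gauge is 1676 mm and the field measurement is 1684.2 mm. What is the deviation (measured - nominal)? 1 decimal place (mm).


Deviation = measured - nominal
Deviation = 1684.2 - 1676
Deviation = 8.2 mm

8.2


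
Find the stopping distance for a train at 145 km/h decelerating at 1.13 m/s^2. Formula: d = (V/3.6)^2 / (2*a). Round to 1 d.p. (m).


Convert speed: V = 145 / 3.6 = 40.2778 m/s
V^2 = 1622.2994
d = 1622.2994 / (2 * 1.13)
d = 1622.2994 / 2.26
d = 717.8 m

717.8


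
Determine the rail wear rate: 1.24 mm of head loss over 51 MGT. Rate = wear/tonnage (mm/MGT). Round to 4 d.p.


Wear rate = total wear / cumulative tonnage
Rate = 1.24 / 51
Rate = 0.0243 mm/MGT

0.0243


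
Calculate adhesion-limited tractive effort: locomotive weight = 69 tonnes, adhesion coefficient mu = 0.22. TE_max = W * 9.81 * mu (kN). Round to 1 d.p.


TE_max = W * g * mu
TE_max = 69 * 9.81 * 0.22
TE_max = 676.89 * 0.22
TE_max = 148.9 kN

148.9


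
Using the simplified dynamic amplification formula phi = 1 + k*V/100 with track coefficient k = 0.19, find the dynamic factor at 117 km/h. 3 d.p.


phi = 1 + k * V / 100
phi = 1 + 0.19 * 117 / 100
phi = 1 + 0.2223
phi = 1.222

1.222


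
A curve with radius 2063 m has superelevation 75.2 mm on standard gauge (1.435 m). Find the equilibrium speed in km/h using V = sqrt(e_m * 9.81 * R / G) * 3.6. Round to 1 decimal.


Convert cant: e = 75.2 mm = 0.0752 m
V_ms = sqrt(0.0752 * 9.81 * 2063 / 1.435)
V_ms = sqrt(1060.557391) = 32.5662 m/s
V = 32.5662 * 3.6 = 117.2 km/h

117.2


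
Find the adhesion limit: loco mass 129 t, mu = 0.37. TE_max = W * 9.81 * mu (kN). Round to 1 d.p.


TE_max = W * g * mu
TE_max = 129 * 9.81 * 0.37
TE_max = 1265.49 * 0.37
TE_max = 468.2 kN

468.2


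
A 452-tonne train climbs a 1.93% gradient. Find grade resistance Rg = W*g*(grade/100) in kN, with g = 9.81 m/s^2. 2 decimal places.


Rg = W * 9.81 * grade / 100
Rg = 452 * 9.81 * 1.93 / 100
Rg = 4434.12 * 0.0193
Rg = 85.58 kN

85.58


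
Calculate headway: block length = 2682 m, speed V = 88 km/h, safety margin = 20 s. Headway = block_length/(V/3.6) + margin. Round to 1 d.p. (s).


V = 88 / 3.6 = 24.4444 m/s
Block traversal time = 2682 / 24.4444 = 109.7182 s
Headway = 109.7182 + 20
Headway = 129.7 s

129.7


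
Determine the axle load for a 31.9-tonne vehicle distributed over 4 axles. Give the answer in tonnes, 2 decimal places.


Load per axle = total weight / number of axles
Load = 31.9 / 4
Load = 7.98 tonnes

7.98


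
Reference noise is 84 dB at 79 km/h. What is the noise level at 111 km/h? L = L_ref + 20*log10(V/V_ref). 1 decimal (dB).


V/V_ref = 111 / 79 = 1.405063
log10(1.405063) = 0.147696
20 * 0.147696 = 2.9539
L = 84 + 2.9539 = 87.0 dB

87.0


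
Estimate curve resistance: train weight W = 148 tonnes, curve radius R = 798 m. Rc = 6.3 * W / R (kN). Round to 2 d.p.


Rc = 6.3 * W / R
Rc = 6.3 * 148 / 798
Rc = 932.4 / 798
Rc = 1.17 kN

1.17


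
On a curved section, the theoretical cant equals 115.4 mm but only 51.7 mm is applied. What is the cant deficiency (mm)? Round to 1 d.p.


Cant deficiency = equilibrium cant - actual cant
CD = 115.4 - 51.7
CD = 63.7 mm

63.7


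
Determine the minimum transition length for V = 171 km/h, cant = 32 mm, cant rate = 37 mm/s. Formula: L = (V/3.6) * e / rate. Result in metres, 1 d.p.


Convert speed: V = 171 / 3.6 = 47.5 m/s
L = 47.5 * 32 / 37
L = 1520.0 / 37
L = 41.1 m

41.1


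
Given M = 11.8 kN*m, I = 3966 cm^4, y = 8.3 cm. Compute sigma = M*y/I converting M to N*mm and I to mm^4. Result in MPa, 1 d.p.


Convert units:
M = 11.8 kN*m = 11800000 N*mm
y = 8.3 cm = 83 mm
I = 3966 cm^4 = 39660000 mm^4
sigma = 11800000 * 83 / 39660000
sigma = 24.7 MPa

24.7


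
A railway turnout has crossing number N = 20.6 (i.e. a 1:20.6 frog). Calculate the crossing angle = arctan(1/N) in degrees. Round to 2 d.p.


1/N = 1/20.6 = 0.048544
angle = arctan(0.048544) = 0.048506 rad
angle = 0.048506 * 180/pi = 2.78 degrees

2.78


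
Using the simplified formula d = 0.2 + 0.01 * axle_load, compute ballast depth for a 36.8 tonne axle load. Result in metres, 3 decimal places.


d = 0.2 + 0.01 * 36.8
d = 0.2 + 0.368
d = 0.568 m

0.568


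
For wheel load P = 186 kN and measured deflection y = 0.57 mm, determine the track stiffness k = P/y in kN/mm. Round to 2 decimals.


Track stiffness k = P / y
k = 186 / 0.57
k = 326.32 kN/mm

326.32


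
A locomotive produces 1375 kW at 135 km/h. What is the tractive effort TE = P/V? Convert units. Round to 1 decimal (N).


Convert: P = 1375 kW = 1375000 W
V = 135 / 3.6 = 37.5 m/s
TE = 1375000 / 37.5
TE = 36666.7 N

36666.7


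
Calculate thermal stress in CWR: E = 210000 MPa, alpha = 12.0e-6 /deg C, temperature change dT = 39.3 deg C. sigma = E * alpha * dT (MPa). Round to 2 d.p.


sigma = E * alpha * dT
sigma = 210000 * 12.0e-6 * 39.3
sigma = 2.52 * 39.3
sigma = 99.04 MPa

99.04


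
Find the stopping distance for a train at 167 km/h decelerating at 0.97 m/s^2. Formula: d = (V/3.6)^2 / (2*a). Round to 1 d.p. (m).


Convert speed: V = 167 / 3.6 = 46.3889 m/s
V^2 = 2151.929
d = 2151.929 / (2 * 0.97)
d = 2151.929 / 1.94
d = 1109.2 m

1109.2


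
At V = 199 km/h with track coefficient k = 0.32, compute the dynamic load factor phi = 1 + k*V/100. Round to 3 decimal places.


phi = 1 + k * V / 100
phi = 1 + 0.32 * 199 / 100
phi = 1 + 0.6368
phi = 1.637

1.637


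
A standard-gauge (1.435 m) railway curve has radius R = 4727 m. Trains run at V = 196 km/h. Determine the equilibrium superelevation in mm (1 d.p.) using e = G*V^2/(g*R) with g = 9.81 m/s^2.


Convert speed: V = 196 / 3.6 = 54.4444 m/s
Apply formula: e = 1.435 * 54.4444^2 / (9.81 * 4727)
e = 1.435 * 2964.1975 / 46371.87
e = 0.091729 m = 91.7 mm

91.7


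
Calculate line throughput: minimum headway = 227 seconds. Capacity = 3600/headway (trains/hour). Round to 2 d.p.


Capacity = 3600 / headway
Capacity = 3600 / 227
Capacity = 15.86 trains/hour

15.86


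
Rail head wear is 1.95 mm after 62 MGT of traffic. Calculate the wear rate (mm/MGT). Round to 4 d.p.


Wear rate = total wear / cumulative tonnage
Rate = 1.95 / 62
Rate = 0.0315 mm/MGT

0.0315


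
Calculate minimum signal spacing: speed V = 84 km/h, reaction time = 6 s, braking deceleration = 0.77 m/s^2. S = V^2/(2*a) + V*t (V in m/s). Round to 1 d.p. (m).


V = 84 / 3.6 = 23.3333 m/s
Braking distance = 23.3333^2 / (2*0.77) = 353.5354 m
Sighting distance = 23.3333 * 6 = 140.0 m
S = 353.5354 + 140.0 = 493.5 m

493.5


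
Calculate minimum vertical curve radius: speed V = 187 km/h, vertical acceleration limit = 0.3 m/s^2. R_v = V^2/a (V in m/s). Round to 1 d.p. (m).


Convert speed: V = 187 / 3.6 = 51.9444 m/s
V^2 = 2698.2253 m^2/s^2
R_v = 2698.2253 / 0.3
R_v = 8994.1 m

8994.1


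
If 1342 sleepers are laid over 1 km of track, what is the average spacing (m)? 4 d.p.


Spacing = 1000 m / number of sleepers
Spacing = 1000 / 1342
Spacing = 0.7452 m

0.7452


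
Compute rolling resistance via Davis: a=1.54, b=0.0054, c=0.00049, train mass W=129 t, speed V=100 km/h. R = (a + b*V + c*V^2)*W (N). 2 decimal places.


b*V = 0.0054 * 100 = 0.54
c*V^2 = 0.00049 * 10000 = 4.9
R_per_t = 1.54 + 0.54 + 4.9 = 6.98 N/t
R_total = 6.98 * 129 = 900.42 N

900.42


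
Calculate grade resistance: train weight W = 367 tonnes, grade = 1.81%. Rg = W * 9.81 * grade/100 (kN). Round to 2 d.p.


Rg = W * 9.81 * grade / 100
Rg = 367 * 9.81 * 1.81 / 100
Rg = 3600.27 * 0.0181
Rg = 65.16 kN

65.16


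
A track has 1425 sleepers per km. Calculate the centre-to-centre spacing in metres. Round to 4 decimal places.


Spacing = 1000 m / number of sleepers
Spacing = 1000 / 1425
Spacing = 0.7018 m

0.7018


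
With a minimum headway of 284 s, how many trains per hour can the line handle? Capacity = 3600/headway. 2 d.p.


Capacity = 3600 / headway
Capacity = 3600 / 284
Capacity = 12.68 trains/hour

12.68


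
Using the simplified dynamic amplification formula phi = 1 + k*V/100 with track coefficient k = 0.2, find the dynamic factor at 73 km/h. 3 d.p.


phi = 1 + k * V / 100
phi = 1 + 0.2 * 73 / 100
phi = 1 + 0.146
phi = 1.146

1.146


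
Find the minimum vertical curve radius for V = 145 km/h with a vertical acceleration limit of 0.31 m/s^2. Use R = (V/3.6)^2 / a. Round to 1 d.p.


Convert speed: V = 145 / 3.6 = 40.2778 m/s
V^2 = 1622.2994 m^2/s^2
R_v = 1622.2994 / 0.31
R_v = 5233.2 m

5233.2


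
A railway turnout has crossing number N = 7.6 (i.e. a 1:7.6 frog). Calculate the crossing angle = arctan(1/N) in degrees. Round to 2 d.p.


1/N = 1/7.6 = 0.131579
angle = arctan(0.131579) = 0.130827 rad
angle = 0.130827 * 180/pi = 7.50 degrees

7.50


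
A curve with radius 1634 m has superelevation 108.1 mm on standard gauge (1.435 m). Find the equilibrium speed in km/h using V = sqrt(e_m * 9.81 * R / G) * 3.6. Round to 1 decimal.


Convert cant: e = 108.1 mm = 0.1081 m
V_ms = sqrt(0.1081 * 9.81 * 1634 / 1.435)
V_ms = sqrt(1207.521445) = 34.7494 m/s
V = 34.7494 * 3.6 = 125.1 km/h

125.1


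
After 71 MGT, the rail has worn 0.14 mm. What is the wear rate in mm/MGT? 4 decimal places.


Wear rate = total wear / cumulative tonnage
Rate = 0.14 / 71
Rate = 0.0020 mm/MGT

0.0020


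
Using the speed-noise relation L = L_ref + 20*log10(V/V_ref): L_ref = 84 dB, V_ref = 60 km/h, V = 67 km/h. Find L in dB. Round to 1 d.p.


V/V_ref = 67 / 60 = 1.116667
log10(1.116667) = 0.047924
20 * 0.047924 = 0.9585
L = 84 + 0.9585 = 85.0 dB

85.0


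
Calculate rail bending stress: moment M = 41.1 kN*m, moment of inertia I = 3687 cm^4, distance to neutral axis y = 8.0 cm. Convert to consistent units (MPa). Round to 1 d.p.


Convert units:
M = 41.1 kN*m = 41100000 N*mm
y = 8.0 cm = 80 mm
I = 3687 cm^4 = 36870000 mm^4
sigma = 41100000 * 80 / 36870000
sigma = 89.2 MPa

89.2


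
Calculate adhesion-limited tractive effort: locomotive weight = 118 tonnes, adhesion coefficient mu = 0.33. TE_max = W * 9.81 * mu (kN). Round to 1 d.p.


TE_max = W * g * mu
TE_max = 118 * 9.81 * 0.33
TE_max = 1157.58 * 0.33
TE_max = 382.0 kN

382.0
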